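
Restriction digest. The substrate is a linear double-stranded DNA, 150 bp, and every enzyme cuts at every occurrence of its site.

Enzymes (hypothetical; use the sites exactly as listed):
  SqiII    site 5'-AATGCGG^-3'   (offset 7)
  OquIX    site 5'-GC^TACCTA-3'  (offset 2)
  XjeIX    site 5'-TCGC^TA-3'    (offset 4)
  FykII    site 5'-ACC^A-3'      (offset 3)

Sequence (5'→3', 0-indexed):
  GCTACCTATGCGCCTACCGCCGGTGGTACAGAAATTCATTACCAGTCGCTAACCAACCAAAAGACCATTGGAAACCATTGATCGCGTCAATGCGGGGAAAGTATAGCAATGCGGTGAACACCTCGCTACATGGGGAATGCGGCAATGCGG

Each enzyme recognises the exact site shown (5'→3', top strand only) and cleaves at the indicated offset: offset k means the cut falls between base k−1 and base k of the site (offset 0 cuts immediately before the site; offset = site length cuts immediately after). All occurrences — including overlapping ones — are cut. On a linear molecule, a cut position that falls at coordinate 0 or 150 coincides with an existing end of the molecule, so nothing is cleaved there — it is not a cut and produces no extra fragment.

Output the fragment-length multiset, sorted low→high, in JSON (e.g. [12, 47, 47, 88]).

Scan for sites:
  SqiII AATGCGG/7: at [88, 107, 135, 143] ⇒ [95, 114, 142] (position 150 is a terminus of the linear molecule — no cut)
  OquIX GCTACCTA/2: at [0] ⇒ [2]
  XjeIX TCGCTA/4: at [45, 122] ⇒ [49, 126]
  FykII ACCA/3: at [40, 51, 55, 63, 73] ⇒ [43, 54, 58, 66, 76]

All cut coordinates (distinct, sorted): [2, 43, 49, 54, 58, 66, 76, 95, 114, 126, 142]

Fragments:
  [0,2): 2 bp
  [2,43): 41 bp
  [43,49): 6 bp
  [49,54): 5 bp
  [54,58): 4 bp
  [58,66): 8 bp
  [66,76): 10 bp
  [76,95): 19 bp
  [95,114): 19 bp
  [114,126): 12 bp
  [126,142): 16 bp
  [142,150): 8 bp

[2,4,5,6,8,8,10,12,16,19,19,41]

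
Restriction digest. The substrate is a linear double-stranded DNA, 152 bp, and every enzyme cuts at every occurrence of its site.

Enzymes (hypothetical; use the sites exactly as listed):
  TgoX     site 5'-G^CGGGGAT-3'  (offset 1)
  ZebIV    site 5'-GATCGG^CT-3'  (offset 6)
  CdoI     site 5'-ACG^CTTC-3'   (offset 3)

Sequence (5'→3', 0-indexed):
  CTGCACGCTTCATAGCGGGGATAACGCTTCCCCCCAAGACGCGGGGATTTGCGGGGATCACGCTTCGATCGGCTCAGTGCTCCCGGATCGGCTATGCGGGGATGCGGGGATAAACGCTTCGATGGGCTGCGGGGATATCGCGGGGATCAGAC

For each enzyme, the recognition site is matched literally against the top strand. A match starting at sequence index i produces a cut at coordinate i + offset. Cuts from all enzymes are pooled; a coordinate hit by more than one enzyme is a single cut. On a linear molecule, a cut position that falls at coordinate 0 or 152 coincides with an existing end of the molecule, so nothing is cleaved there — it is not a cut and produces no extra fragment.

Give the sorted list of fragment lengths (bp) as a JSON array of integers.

Site scan:
  TgoX (GCGGGGAT, off=1): starts [14, 40, 50, 95, 103, 128, 139] → cuts [15, 41, 51, 96, 104, 129, 140]
  ZebIV (GATCGGCT, off=6): starts [66, 85] → cuts [72, 91]
  CdoI (ACGCTTC, off=3): starts [4, 23, 59, 113] → cuts [7, 26, 62, 116]

Pooled cuts: [7, 15, 26, 41, 51, 62, 72, 91, 96, 104, 116, 129, 140]

Fragments:
  [0,7): 7 bp
  [7,15): 8 bp
  [15,26): 11 bp
  [26,41): 15 bp
  [41,51): 10 bp
  [51,62): 11 bp
  [62,72): 10 bp
  [72,91): 19 bp
  [91,96): 5 bp
  [96,104): 8 bp
  [104,116): 12 bp
  [116,129): 13 bp
  [129,140): 11 bp
  [140,152): 12 bp

[5,7,8,8,10,10,11,11,11,12,12,13,15,19]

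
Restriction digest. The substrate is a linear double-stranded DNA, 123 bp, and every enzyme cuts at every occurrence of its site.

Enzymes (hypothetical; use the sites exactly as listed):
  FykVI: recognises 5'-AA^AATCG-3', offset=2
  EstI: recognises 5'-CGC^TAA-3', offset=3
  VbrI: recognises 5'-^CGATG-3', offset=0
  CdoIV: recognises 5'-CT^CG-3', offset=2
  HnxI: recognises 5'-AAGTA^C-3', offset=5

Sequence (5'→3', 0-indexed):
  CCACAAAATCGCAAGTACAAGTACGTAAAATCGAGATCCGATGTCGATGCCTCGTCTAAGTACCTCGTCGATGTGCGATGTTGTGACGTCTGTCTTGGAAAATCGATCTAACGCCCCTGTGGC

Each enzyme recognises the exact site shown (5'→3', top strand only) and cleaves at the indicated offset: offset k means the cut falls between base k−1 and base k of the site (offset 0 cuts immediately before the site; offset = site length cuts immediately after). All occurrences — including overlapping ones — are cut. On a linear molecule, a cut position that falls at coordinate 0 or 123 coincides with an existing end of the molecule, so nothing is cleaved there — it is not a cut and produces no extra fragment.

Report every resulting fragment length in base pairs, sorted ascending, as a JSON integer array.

Per-enzyme occurrences:
  FykVI AAAATCG/2: at [4, 26, 98] ⇒ [6, 28, 100]
  EstI (CGCTAA, off=3): no sites
  VbrI CGATG/0: at [38, 44, 68, 75] ⇒ [38, 44, 68, 75]
  CdoIV CTCG/2: at [50, 63] ⇒ [52, 65]
  HnxI AAGTAC/5: at [12, 18, 57] ⇒ [17, 23, 62]

All cut coordinates (distinct, sorted): [6, 17, 23, 28, 38, 44, 52, 62, 65, 68, 75, 100]

Fragments:
  [0,6): 6 bp
  [6,17): 11 bp
  [17,23): 6 bp
  [23,28): 5 bp
  [28,38): 10 bp
  [38,44): 6 bp
  [44,52): 8 bp
  [52,62): 10 bp
  [62,65): 3 bp
  [65,68): 3 bp
  [68,75): 7 bp
  [75,100): 25 bp
  [100,123): 23 bp

[3,3,5,6,6,6,7,8,10,10,11,23,25]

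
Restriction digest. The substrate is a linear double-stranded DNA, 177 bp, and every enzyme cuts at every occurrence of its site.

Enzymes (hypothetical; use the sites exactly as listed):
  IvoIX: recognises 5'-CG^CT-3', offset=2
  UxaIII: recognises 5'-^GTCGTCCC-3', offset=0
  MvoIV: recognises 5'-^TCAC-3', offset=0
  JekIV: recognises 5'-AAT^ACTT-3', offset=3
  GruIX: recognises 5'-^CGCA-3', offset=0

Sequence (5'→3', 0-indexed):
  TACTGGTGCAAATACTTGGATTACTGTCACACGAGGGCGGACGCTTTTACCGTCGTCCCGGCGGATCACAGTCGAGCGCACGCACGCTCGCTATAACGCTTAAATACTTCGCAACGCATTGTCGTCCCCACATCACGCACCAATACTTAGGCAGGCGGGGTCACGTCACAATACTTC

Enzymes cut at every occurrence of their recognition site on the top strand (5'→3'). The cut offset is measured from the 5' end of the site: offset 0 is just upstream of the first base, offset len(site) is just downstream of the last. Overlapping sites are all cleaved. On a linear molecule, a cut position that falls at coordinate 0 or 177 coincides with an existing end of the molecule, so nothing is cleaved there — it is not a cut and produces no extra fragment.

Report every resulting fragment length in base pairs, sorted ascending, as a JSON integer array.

[3,4,4,4,5,5,5,6,6,7,7,8,8,9,11,12,13,13,14,16,17]

Scan for sites:
  IvoIX (CGCT, off=2): starts [41, 84, 88, 96] → cuts [43, 86, 90, 98]
  UxaIII (GTCGTCCC, off=0): starts [51, 120] → cuts [51, 120]
  MvoIV (TCAC, off=0): starts [26, 65, 132, 160, 165] → cuts [26, 65, 132, 160, 165]
  JekIV (AATACTT, off=3): starts [10, 102, 141, 169] → cuts [13, 105, 144, 172]
  GruIX (CGCA, off=0): starts [76, 80, 109, 114, 135] → cuts [76, 80, 109, 114, 135]

All cut coordinates (distinct, sorted): [13, 26, 43, 51, 65, 76, 80, 86, 90, 98, 105, 109, 114, 120, 132, 135, 144, 160, 165, 172]

Fragments:
  [0,13): 13 bp
  [13,26): 13 bp
  [26,43): 17 bp
  [43,51): 8 bp
  [51,65): 14 bp
  [65,76): 11 bp
  [76,80): 4 bp
  [80,86): 6 bp
  [86,90): 4 bp
  [90,98): 8 bp
  [98,105): 7 bp
  [105,109): 4 bp
  [109,114): 5 bp
  [114,120): 6 bp
  [120,132): 12 bp
  [132,135): 3 bp
  [135,144): 9 bp
  [144,160): 16 bp
  [160,165): 5 bp
  [165,172): 7 bp
  [172,177): 5 bp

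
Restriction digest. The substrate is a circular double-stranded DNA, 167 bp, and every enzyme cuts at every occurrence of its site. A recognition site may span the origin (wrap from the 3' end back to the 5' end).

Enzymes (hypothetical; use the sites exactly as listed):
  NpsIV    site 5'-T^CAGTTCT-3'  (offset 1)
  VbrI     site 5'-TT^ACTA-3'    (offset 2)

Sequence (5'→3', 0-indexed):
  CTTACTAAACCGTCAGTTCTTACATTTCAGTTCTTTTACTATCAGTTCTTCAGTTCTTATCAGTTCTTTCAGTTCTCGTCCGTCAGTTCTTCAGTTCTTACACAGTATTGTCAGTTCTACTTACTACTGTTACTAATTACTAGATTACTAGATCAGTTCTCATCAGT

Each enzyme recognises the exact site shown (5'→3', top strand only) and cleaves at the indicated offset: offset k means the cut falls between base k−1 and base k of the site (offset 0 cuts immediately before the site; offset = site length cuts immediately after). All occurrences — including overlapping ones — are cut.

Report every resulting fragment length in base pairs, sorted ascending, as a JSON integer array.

[5,7,7,8,8,8,9,9,10,10,10,11,14,14,17,20]

Site scan:
  NpsIV (TCAGTTCT, off=1): starts [12, 26, 41, 49, 59, 68, 82, 90, 110, 152] → cuts [13, 27, 42, 50, 60, 69, 83, 91, 111, 153]
  VbrI (TTACTA, off=2): starts [1, 35, 120, 129, 136, 144] → cuts [3, 37, 122, 131, 138, 146]

All cut coordinates (distinct, sorted): [3, 13, 27, 37, 42, 50, 60, 69, 83, 91, 111, 122, 131, 138, 146, 153]

Fragments:
  3→13: 10 bp
  13→27: 14 bp
  27→37: 10 bp
  37→42: 5 bp
  42→50: 8 bp
  50→60: 10 bp
  60→69: 9 bp
  69→83: 14 bp
  83→91: 8 bp
  91→111: 20 bp
  111→122: 11 bp
  122→131: 9 bp
  131→138: 7 bp
  138→146: 8 bp
  146→153: 7 bp
  153→3 (wrap): 167-153+3 = 17 bp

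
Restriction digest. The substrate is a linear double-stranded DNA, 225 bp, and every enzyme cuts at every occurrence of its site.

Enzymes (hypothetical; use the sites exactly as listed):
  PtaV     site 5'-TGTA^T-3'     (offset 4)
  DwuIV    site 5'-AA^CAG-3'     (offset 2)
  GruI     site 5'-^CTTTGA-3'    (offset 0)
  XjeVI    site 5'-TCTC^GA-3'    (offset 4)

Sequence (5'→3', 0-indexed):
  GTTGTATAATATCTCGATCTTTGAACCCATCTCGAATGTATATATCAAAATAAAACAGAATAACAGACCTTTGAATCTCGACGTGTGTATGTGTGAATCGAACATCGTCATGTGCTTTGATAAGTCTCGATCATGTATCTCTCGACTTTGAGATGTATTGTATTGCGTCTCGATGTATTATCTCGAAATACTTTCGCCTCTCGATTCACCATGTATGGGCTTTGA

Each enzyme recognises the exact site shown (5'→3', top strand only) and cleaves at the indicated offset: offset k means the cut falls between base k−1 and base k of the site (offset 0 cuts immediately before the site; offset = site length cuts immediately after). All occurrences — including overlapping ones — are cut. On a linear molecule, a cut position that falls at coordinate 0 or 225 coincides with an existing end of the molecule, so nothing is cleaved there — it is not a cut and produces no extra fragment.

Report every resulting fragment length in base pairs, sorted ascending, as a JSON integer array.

Site scan:
  PtaV TGTAT/4: at [2, 36, 85, 133, 153, 158, 173, 211] ⇒ [6, 40, 89, 137, 157, 162, 177, 215]
  DwuIV AACAG/2: at [53, 61] ⇒ [55, 63]
  GruI CTTTGA/0: at [18, 68, 114, 145, 219] ⇒ [18, 68, 114, 145, 219]
  XjeVI TCTCGA/4: at [11, 29, 75, 124, 139, 167, 180, 198] ⇒ [15, 33, 79, 128, 143, 171, 184, 202]

Pooled cuts: [6, 15, 18, 33, 40, 55, 63, 68, 79, 89, 114, 128, 137, 143, 145, 157, 162, 171, 177, 184, 202, 215, 219]

Fragment lengths:
  [0,6): 6 bp
  [6,15): 9 bp
  [15,18): 3 bp
  [18,33): 15 bp
  [33,40): 7 bp
  [40,55): 15 bp
  [55,63): 8 bp
  [63,68): 5 bp
  [68,79): 11 bp
  [79,89): 10 bp
  [89,114): 25 bp
  [114,128): 14 bp
  [128,137): 9 bp
  [137,143): 6 bp
  [143,145): 2 bp
  [145,157): 12 bp
  [157,162): 5 bp
  [162,171): 9 bp
  [171,177): 6 bp
  [177,184): 7 bp
  [184,202): 18 bp
  [202,215): 13 bp
  [215,219): 4 bp
  [219,225): 6 bp

[2,3,4,5,5,6,6,6,6,7,7,8,9,9,9,10,11,12,13,14,15,15,18,25]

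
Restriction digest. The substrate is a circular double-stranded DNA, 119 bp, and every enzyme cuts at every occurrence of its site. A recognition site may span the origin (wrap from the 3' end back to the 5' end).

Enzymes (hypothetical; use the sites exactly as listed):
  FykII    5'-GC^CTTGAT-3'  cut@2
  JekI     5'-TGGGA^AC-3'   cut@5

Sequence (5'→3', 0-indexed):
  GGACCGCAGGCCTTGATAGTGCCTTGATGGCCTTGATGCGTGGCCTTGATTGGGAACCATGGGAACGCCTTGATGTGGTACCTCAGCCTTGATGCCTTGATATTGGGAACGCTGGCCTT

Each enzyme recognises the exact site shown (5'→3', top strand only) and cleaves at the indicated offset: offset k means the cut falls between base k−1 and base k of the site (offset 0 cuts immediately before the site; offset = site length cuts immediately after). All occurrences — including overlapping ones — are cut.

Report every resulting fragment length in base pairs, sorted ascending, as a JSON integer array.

[4,8,9,9,11,11,13,13,19,22]

Scan for sites:
  FykII (GCCTTGAT, off=2): starts [9, 20, 29, 42, 66, 85, 93] → cuts [11, 22, 31, 44, 68, 87, 95]
  JekI (TGGGAAC, off=5): starts [50, 59, 103] → cuts [55, 64, 108]

All cut coordinates (distinct, sorted): [11, 22, 31, 44, 55, 64, 68, 87, 95, 108]

Fragment lengths:
  11→22: 11 bp
  22→31: 9 bp
  31→44: 13 bp
  44→55: 11 bp
  55→64: 9 bp
  64→68: 4 bp
  68→87: 19 bp
  87→95: 8 bp
  95→108: 13 bp
  108→11 (wrap): 119-108+11 = 22 bp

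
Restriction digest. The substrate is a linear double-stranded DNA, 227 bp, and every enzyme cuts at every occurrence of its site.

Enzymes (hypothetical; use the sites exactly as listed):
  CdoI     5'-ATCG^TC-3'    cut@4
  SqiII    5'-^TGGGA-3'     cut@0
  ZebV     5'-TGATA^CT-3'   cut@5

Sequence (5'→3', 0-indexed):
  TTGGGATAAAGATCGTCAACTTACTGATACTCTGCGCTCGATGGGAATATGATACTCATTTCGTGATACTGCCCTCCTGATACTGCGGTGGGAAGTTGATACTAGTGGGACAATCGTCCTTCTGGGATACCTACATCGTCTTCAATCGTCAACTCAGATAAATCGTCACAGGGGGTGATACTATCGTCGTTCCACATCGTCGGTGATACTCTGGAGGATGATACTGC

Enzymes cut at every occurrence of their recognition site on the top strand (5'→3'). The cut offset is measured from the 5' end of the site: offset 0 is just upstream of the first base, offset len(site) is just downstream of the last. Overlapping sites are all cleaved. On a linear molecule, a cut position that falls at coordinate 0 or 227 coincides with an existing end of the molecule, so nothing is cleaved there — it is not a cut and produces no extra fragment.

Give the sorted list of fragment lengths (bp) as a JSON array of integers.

Scan for sites:
  CdoI ATCGTC/4: at [11, 112, 134, 144, 161, 182, 195] ⇒ [15, 116, 138, 148, 165, 186, 199]
  SqiII TGGGA/0: at [1, 41, 88, 105, 122] ⇒ [1, 41, 88, 105, 122]
  ZebV TGATACT/5: at [24, 49, 63, 77, 96, 175, 203, 218] ⇒ [29, 54, 68, 82, 101, 180, 208, 223]

All cut coordinates (distinct, sorted): [1, 15, 29, 41, 54, 68, 82, 88, 101, 105, 116, 122, 138, 148, 165, 180, 186, 199, 208, 223]

Fragment lengths:
  [0,1): 1 bp
  [1,15): 14 bp
  [15,29): 14 bp
  [29,41): 12 bp
  [41,54): 13 bp
  [54,68): 14 bp
  [68,82): 14 bp
  [82,88): 6 bp
  [88,101): 13 bp
  [101,105): 4 bp
  [105,116): 11 bp
  [116,122): 6 bp
  [122,138): 16 bp
  [138,148): 10 bp
  [148,165): 17 bp
  [165,180): 15 bp
  [180,186): 6 bp
  [186,199): 13 bp
  [199,208): 9 bp
  [208,223): 15 bp
  [223,227): 4 bp

[1,4,4,6,6,6,9,10,11,12,13,13,13,14,14,14,14,15,15,16,17]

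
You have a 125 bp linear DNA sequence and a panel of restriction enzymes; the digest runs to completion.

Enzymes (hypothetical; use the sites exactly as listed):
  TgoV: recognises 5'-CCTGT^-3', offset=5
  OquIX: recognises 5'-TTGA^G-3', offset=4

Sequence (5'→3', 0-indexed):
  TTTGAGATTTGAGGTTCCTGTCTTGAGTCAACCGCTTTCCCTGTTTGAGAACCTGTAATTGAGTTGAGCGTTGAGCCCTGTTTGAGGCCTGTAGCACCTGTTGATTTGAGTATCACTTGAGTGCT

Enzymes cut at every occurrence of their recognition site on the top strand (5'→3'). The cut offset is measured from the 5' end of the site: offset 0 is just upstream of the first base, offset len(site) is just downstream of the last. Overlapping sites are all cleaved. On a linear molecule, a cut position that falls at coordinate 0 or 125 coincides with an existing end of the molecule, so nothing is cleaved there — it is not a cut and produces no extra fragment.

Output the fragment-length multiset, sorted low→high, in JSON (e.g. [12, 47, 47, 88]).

Site scan:
  TgoV CCTGT/5: at [16, 39, 51, 76, 87, 96] ⇒ [21, 44, 56, 81, 92, 101]
  OquIX TTGAG/4: at [1, 8, 22, 44, 58, 63, 70, 81, 105, 116] ⇒ [5, 12, 26, 48, 62, 67, 74, 85, 109, 120]

All cut coordinates (distinct, sorted): [5, 12, 21, 26, 44, 48, 56, 62, 67, 74, 81, 85, 92, 101, 109, 120]

Fragment lengths:
  [0,5): 5 bp
  [5,12): 7 bp
  [12,21): 9 bp
  [21,26): 5 bp
  [26,44): 18 bp
  [44,48): 4 bp
  [48,56): 8 bp
  [56,62): 6 bp
  [62,67): 5 bp
  [67,74): 7 bp
  [74,81): 7 bp
  [81,85): 4 bp
  [85,92): 7 bp
  [92,101): 9 bp
  [101,109): 8 bp
  [109,120): 11 bp
  [120,125): 5 bp

[4,4,5,5,5,5,6,7,7,7,7,8,8,9,9,11,18]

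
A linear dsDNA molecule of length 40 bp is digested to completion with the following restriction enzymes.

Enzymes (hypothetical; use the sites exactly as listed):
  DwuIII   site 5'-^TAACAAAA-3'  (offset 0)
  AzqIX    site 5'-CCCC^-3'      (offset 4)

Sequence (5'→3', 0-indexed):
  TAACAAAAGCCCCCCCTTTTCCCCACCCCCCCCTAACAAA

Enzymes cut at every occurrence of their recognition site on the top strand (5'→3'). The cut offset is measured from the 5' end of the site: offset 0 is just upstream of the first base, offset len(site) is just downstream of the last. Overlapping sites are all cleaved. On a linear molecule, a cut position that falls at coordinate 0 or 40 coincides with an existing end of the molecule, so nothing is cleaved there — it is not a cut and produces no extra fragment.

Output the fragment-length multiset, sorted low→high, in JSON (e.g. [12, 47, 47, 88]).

[1,1,1,1,1,1,1,5,7,8,13]

Site scan:
  DwuIII (TAACAAAA, off=0): starts [0] → cuts [] (position 0 is a terminus of the linear molecule — no cut)
  AzqIX (CCCC, off=4): starts [9, 10, 11, 12, 20, 25, 26, 27, 28, 29] → cuts [13, 14, 15, 16, 24, 29, 30, 31, 32, 33]

All cut coordinates (distinct, sorted): [13, 14, 15, 16, 24, 29, 30, 31, 32, 33]

Fragments:
  [0,13): 13 bp
  [13,14): 1 bp
  [14,15): 1 bp
  [15,16): 1 bp
  [16,24): 8 bp
  [24,29): 5 bp
  [29,30): 1 bp
  [30,31): 1 bp
  [31,32): 1 bp
  [32,33): 1 bp
  [33,40): 7 bp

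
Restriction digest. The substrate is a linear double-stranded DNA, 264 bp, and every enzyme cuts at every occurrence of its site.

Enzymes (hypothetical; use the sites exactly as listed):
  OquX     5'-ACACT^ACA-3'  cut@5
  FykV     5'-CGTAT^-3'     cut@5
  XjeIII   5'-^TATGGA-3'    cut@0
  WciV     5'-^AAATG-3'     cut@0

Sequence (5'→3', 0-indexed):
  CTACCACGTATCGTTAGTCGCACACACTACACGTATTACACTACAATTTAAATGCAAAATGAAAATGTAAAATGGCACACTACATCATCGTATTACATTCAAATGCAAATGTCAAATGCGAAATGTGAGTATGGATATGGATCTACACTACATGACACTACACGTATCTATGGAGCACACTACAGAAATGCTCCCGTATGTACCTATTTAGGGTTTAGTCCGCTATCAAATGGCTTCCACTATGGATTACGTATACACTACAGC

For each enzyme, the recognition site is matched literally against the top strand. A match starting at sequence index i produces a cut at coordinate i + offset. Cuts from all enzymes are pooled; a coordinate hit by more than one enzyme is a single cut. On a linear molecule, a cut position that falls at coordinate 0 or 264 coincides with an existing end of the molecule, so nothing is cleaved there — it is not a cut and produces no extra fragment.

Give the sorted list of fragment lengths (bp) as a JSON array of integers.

Scan for sites:
  OquX (ACACTACA, off=5): starts [23, 37, 76, 144, 154, 176, 254] → cuts [28, 42, 81, 149, 159, 181, 259]
  FykV (CGTAT, off=5): starts [6, 31, 88, 162, 194, 249] → cuts [11, 36, 93, 167, 199, 254]
  XjeIII (TATGGA, off=0): starts [129, 135, 168, 240] → cuts [129, 135, 168, 240]
  WciV (AAATG, off=0): starts [49, 56, 62, 69, 100, 106, 113, 120, 185, 227] → cuts [49, 56, 62, 69, 100, 106, 113, 120, 185, 227]

Pooled cuts: [11, 28, 36, 42, 49, 56, 62, 69, 81, 93, 100, 106, 113, 120, 129, 135, 149, 159, 167, 168, 181, 185, 199, 227, 240, 254, 259]

Fragments:
  [0,11): 11 bp
  [11,28): 17 bp
  [28,36): 8 bp
  [36,42): 6 bp
  [42,49): 7 bp
  [49,56): 7 bp
  [56,62): 6 bp
  [62,69): 7 bp
  [69,81): 12 bp
  [81,93): 12 bp
  [93,100): 7 bp
  [100,106): 6 bp
  [106,113): 7 bp
  [113,120): 7 bp
  [120,129): 9 bp
  [129,135): 6 bp
  [135,149): 14 bp
  [149,159): 10 bp
  [159,167): 8 bp
  [167,168): 1 bp
  [168,181): 13 bp
  [181,185): 4 bp
  [185,199): 14 bp
  [199,227): 28 bp
  [227,240): 13 bp
  [240,254): 14 bp
  [254,259): 5 bp
  [259,264): 5 bp

[1,4,5,5,6,6,6,6,7,7,7,7,7,7,8,8,9,10,11,12,12,13,13,14,14,14,17,28]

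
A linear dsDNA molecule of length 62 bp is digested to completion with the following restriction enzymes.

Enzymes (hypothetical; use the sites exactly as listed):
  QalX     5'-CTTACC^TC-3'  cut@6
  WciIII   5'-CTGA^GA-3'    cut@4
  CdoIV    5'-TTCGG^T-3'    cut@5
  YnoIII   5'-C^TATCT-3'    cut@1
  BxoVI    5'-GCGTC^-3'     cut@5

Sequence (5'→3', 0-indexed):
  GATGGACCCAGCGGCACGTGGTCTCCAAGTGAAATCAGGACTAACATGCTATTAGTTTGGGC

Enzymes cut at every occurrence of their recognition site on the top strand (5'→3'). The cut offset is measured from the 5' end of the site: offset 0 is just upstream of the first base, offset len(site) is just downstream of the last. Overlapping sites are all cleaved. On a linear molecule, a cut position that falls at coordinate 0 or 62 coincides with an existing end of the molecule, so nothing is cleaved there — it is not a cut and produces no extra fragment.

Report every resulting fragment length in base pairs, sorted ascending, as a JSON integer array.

Per-enzyme occurrences:
  QalX (CTTACCTC, off=6): no sites
  WciIII (CTGAGA, off=4): no sites
  CdoIV (TTCGGT, off=5): no sites
  YnoIII (CTATCT, off=1): no sites
  BxoVI (GCGTC, off=5): no sites

Pooled cuts: ∅

Fragments:
  no cuts → one linear fragment of 62 bp

[62]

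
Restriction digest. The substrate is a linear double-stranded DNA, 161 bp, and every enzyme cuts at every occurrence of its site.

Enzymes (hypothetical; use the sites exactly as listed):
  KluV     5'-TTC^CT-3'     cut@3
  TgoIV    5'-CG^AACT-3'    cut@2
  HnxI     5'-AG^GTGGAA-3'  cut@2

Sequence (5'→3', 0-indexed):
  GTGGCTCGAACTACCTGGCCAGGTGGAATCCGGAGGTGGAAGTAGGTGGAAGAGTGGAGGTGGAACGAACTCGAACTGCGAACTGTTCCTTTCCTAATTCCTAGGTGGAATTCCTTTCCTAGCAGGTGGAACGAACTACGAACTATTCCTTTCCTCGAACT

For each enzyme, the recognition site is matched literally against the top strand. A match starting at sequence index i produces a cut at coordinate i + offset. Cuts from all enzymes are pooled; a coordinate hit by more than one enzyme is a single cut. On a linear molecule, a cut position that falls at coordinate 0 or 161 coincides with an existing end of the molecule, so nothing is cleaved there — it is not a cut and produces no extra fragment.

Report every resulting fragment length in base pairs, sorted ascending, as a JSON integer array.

Scan for sites:
  KluV TTCCT/3: at [85, 90, 97, 110, 115, 145, 150] ⇒ [88, 93, 100, 113, 118, 148, 153]
  TgoIV CGAACT/2: at [6, 65, 71, 78, 131, 138, 155] ⇒ [8, 67, 73, 80, 133, 140, 157]
  HnxI AGGTGGAA/2: at [20, 33, 43, 57, 102, 123] ⇒ [22, 35, 45, 59, 104, 125]

All cut coordinates (distinct, sorted): [8, 22, 35, 45, 59, 67, 73, 80, 88, 93, 100, 104, 113, 118, 125, 133, 140, 148, 153, 157]

Fragments:
  [0,8): 8 bp
  [8,22): 14 bp
  [22,35): 13 bp
  [35,45): 10 bp
  [45,59): 14 bp
  [59,67): 8 bp
  [67,73): 6 bp
  [73,80): 7 bp
  [80,88): 8 bp
  [88,93): 5 bp
  [93,100): 7 bp
  [100,104): 4 bp
  [104,113): 9 bp
  [113,118): 5 bp
  [118,125): 7 bp
  [125,133): 8 bp
  [133,140): 7 bp
  [140,148): 8 bp
  [148,153): 5 bp
  [153,157): 4 bp
  [157,161): 4 bp

[4,4,4,5,5,5,6,7,7,7,7,8,8,8,8,8,9,10,13,14,14]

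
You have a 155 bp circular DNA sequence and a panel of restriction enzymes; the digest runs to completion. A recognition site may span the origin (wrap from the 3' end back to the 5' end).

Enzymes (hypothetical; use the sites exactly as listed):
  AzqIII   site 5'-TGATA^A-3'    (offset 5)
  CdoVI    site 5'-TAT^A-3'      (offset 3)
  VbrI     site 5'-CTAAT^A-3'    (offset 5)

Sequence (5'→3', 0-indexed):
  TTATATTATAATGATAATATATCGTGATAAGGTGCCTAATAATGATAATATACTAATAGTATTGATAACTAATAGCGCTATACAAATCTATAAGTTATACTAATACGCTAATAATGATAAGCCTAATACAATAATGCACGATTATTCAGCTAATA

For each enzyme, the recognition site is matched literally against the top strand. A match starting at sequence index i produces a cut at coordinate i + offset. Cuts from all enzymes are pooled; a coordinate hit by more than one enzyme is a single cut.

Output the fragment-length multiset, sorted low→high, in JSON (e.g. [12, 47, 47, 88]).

Per-enzyme occurrences:
  AzqIII TGATAA/5: at [11, 24, 42, 62, 114] ⇒ [16, 29, 47, 67, 119]
  CdoVI TATA/3: at [1, 6, 17, 48, 78, 88, 95] ⇒ [4, 9, 20, 51, 81, 91, 98]
  VbrI CTAATA/5: at [35, 52, 68, 99, 107, 122, 149] ⇒ [40, 57, 73, 104, 112, 127, 154]

Pooled cuts: [4, 9, 16, 20, 29, 40, 47, 51, 57, 67, 73, 81, 91, 98, 104, 112, 119, 127, 154]

Fragment lengths:
  4→9: 5 bp
  9→16: 7 bp
  16→20: 4 bp
  20→29: 9 bp
  29→40: 11 bp
  40→47: 7 bp
  47→51: 4 bp
  51→57: 6 bp
  57→67: 10 bp
  67→73: 6 bp
  73→81: 8 bp
  81→91: 10 bp
  91→98: 7 bp
  98→104: 6 bp
  104→112: 8 bp
  112→119: 7 bp
  119→127: 8 bp
  127→154: 27 bp
  154→4 (wrap): 155-154+4 = 5 bp

[4,4,5,5,6,6,6,7,7,7,7,8,8,8,9,10,10,11,27]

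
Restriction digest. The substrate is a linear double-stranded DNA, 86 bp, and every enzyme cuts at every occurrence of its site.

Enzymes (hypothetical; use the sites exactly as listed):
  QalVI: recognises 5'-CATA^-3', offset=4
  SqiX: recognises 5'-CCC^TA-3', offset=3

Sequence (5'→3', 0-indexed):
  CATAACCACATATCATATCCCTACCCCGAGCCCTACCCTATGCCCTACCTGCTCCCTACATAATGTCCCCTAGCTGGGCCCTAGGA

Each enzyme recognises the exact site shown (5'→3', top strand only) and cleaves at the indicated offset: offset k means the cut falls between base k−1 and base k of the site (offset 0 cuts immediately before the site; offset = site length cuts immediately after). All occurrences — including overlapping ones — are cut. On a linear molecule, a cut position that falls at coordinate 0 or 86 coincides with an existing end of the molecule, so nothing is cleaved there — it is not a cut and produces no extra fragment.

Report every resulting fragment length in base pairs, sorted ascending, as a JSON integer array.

[4,4,5,5,5,6,7,8,8,11,11,12]

Scan for sites:
  QalVI CATA/4: at [0, 8, 13, 58] ⇒ [4, 12, 17, 62]
  SqiX CCCTA/3: at [18, 30, 35, 42, 53, 67, 78] ⇒ [21, 33, 38, 45, 56, 70, 81]

Pooled cuts: [4, 12, 17, 21, 33, 38, 45, 56, 62, 70, 81]

Fragments:
  [0,4): 4 bp
  [4,12): 8 bp
  [12,17): 5 bp
  [17,21): 4 bp
  [21,33): 12 bp
  [33,38): 5 bp
  [38,45): 7 bp
  [45,56): 11 bp
  [56,62): 6 bp
  [62,70): 8 bp
  [70,81): 11 bp
  [81,86): 5 bp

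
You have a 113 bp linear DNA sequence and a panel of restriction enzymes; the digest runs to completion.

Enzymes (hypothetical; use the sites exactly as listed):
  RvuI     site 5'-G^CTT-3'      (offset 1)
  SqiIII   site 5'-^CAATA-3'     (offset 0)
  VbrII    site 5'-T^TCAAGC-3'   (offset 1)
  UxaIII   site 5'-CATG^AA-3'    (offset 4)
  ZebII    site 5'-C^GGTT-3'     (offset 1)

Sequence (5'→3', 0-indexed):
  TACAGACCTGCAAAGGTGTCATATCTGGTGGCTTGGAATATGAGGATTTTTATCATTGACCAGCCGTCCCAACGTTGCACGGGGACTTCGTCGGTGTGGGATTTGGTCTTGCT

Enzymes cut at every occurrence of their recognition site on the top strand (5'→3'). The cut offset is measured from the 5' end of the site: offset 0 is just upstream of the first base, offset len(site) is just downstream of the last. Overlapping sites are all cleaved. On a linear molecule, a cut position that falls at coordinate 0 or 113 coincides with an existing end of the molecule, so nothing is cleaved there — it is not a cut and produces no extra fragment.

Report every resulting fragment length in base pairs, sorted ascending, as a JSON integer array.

[31,82]

Scan for sites:
  RvuI GCTT/1: at [30] ⇒ [31]
  SqiIII (CAATA, off=0): no sites
  VbrII (TTCAAGC, off=1): no sites
  UxaIII (CATGAA, off=4): no sites
  ZebII (CGGTT, off=1): no sites

Pooled cuts: [31]

Fragments:
  [0,31): 31 bp
  [31,113): 82 bp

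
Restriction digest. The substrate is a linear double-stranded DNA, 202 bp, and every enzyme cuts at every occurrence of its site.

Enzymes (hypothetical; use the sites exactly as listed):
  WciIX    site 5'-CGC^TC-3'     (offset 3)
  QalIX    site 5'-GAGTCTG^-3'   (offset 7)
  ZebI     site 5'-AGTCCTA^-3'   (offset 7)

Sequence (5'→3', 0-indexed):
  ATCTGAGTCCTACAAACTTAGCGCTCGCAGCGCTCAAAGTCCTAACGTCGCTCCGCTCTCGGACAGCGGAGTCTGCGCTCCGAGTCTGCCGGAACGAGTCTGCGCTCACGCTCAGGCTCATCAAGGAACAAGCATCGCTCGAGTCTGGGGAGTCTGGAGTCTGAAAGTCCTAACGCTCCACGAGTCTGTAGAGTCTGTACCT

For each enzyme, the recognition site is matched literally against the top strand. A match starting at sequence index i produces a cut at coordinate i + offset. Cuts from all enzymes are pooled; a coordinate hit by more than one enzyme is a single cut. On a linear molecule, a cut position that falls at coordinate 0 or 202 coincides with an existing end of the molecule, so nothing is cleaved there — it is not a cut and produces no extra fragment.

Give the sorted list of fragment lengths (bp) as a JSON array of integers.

[3,3,4,5,5,6,7,7,9,9,9,9,9,10,11,12,12,12,14,19,27]

Scan for sites:
  WciIX CGCTC/3: at [21, 30, 48, 53, 75, 102, 108, 135, 173] ⇒ [24, 33, 51, 56, 78, 105, 111, 138, 176]
  QalIX GAGTCTG/7: at [68, 81, 95, 140, 149, 156, 181, 190] ⇒ [75, 88, 102, 147, 156, 163, 188, 197]
  ZebI AGTCCTA/7: at [5, 37, 165] ⇒ [12, 44, 172]

Pooled cuts: [12, 24, 33, 44, 51, 56, 75, 78, 88, 102, 105, 111, 138, 147, 156, 163, 172, 176, 188, 197]

Fragment lengths:
  [0,12): 12 bp
  [12,24): 12 bp
  [24,33): 9 bp
  [33,44): 11 bp
  [44,51): 7 bp
  [51,56): 5 bp
  [56,75): 19 bp
  [75,78): 3 bp
  [78,88): 10 bp
  [88,102): 14 bp
  [102,105): 3 bp
  [105,111): 6 bp
  [111,138): 27 bp
  [138,147): 9 bp
  [147,156): 9 bp
  [156,163): 7 bp
  [163,172): 9 bp
  [172,176): 4 bp
  [176,188): 12 bp
  [188,197): 9 bp
  [197,202): 5 bp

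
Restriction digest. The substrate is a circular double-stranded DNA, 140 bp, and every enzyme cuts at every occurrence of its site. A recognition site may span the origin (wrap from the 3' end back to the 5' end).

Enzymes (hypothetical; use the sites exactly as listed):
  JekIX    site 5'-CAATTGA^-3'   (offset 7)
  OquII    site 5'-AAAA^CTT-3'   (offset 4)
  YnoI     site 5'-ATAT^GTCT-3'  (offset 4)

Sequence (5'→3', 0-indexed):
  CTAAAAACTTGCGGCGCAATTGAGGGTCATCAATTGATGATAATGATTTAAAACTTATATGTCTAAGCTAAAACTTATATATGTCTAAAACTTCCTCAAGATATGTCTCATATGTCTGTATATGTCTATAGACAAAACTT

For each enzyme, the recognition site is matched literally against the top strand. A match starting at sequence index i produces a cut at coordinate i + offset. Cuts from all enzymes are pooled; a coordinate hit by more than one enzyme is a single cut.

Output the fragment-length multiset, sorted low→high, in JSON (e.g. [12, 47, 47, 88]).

[7,8,9,9,10,10,13,14,14,14,16,16]

Per-enzyme occurrences:
  JekIX (CAATTGA, off=7): starts [16, 30] → cuts [23, 37]
  OquII (AAAACTT, off=4): starts [3, 49, 69, 86, 133] → cuts [7, 53, 73, 90, 137]
  YnoI (ATATGTCT, off=4): starts [56, 78, 100, 109, 119] → cuts [60, 82, 104, 113, 123]

Pooled cuts: [7, 23, 37, 53, 60, 73, 82, 90, 104, 113, 123, 137]

Fragments:
  7→23: 16 bp
  23→37: 14 bp
  37→53: 16 bp
  53→60: 7 bp
  60→73: 13 bp
  73→82: 9 bp
  82→90: 8 bp
  90→104: 14 bp
  104→113: 9 bp
  113→123: 10 bp
  123→137: 14 bp
  137→7 (wrap): 140-137+7 = 10 bp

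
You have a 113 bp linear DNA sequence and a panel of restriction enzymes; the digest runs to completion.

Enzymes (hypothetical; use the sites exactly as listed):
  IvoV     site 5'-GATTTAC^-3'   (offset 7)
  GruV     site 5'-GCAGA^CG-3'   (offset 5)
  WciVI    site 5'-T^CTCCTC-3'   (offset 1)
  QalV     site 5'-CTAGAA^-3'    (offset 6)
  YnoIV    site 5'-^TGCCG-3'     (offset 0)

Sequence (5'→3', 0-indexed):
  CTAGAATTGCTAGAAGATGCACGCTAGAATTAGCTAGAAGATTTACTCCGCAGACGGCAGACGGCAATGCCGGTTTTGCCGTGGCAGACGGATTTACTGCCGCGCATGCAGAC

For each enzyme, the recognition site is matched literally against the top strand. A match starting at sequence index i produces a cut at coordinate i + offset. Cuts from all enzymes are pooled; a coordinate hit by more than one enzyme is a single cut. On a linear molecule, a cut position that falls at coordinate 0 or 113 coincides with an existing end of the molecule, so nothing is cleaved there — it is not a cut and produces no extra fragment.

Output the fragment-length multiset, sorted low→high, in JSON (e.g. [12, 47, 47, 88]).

Scan for sites:
  IvoV (GATTTAC, off=7): starts [39, 90] → cuts [46, 97]
  GruV (GCAGACG, off=5): starts [49, 56, 83] → cuts [54, 61, 88]
  WciVI (TCTCCTC, off=1): no sites
  QalV (CTAGAA, off=6): starts [0, 9, 23, 33] → cuts [6, 15, 29, 39]
  YnoIV (TGCCG, off=0): starts [67, 76, 97] → cuts [67, 76, 97]

Pooled cuts: [6, 15, 29, 39, 46, 54, 61, 67, 76, 88, 97]

Fragment lengths:
  [0,6): 6 bp
  [6,15): 9 bp
  [15,29): 14 bp
  [29,39): 10 bp
  [39,46): 7 bp
  [46,54): 8 bp
  [54,61): 7 bp
  [61,67): 6 bp
  [67,76): 9 bp
  [76,88): 12 bp
  [88,97): 9 bp
  [97,113): 16 bp

[6,6,7,7,8,9,9,9,10,12,14,16]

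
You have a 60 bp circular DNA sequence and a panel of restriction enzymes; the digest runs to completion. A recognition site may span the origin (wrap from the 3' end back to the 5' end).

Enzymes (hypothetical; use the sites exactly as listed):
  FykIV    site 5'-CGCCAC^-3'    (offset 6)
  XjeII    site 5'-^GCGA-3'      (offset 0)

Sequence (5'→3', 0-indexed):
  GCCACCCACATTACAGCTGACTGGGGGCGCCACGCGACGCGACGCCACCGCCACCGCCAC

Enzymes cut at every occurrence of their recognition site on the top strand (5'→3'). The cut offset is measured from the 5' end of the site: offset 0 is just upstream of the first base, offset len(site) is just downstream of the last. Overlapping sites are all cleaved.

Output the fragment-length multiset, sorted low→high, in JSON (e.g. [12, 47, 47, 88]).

[5,5,6,6,10,28]

Per-enzyme occurrences:
  FykIV CGCCAC/6: at [27, 42, 48, 54, 59] ⇒ [0, 5, 33, 48, 54]
  XjeII GCGA/0: at [33, 38] ⇒ [33, 38]

Pooled cuts: [0, 5, 33, 38, 48, 54]

Fragment lengths:
  0→5: 5 bp
  5→33: 28 bp
  33→38: 5 bp
  38→48: 10 bp
  48→54: 6 bp
  54→0 (wrap): 60-54+0 = 6 bp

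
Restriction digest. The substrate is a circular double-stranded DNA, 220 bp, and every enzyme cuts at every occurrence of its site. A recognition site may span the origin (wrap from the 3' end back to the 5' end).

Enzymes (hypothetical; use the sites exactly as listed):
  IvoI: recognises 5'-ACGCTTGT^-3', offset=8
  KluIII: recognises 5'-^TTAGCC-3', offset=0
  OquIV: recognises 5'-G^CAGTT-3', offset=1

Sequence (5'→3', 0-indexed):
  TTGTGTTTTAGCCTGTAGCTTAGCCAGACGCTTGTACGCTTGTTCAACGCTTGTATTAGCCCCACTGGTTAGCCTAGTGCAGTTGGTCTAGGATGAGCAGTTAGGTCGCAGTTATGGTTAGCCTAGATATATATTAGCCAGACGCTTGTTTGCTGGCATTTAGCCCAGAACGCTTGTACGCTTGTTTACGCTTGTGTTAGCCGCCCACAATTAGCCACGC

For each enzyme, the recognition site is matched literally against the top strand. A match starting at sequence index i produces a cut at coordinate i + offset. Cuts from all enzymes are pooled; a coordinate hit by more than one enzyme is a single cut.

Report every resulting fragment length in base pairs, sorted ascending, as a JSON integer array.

[1,1,3,8,8,9,10,10,11,11,11,12,13,14,14,16,16,16,18,18]

Per-enzyme occurrences:
  IvoI ACGCTTGT/8: at [27, 35, 46, 141, 169, 177, 187, 216] ⇒ [4, 35, 43, 54, 149, 177, 185, 195]
  KluIII TTAGCC/0: at [7, 19, 55, 68, 117, 133, 159, 196, 210] ⇒ [7, 19, 55, 68, 117, 133, 159, 196, 210]
  OquIV GCAGTT/1: at [78, 96, 107] ⇒ [79, 97, 108]

All cut coordinates (distinct, sorted): [4, 7, 19, 35, 43, 54, 55, 68, 79, 97, 108, 117, 133, 149, 159, 177, 185, 195, 196, 210]

Fragment lengths:
  4→7: 3 bp
  7→19: 12 bp
  19→35: 16 bp
  35→43: 8 bp
  43→54: 11 bp
  54→55: 1 bp
  55→68: 13 bp
  68→79: 11 bp
  79→97: 18 bp
  97→108: 11 bp
  108→117: 9 bp
  117→133: 16 bp
  133→149: 16 bp
  149→159: 10 bp
  159→177: 18 bp
  177→185: 8 bp
  185→195: 10 bp
  195→196: 1 bp
  196→210: 14 bp
  210→4 (wrap): 220-210+4 = 14 bp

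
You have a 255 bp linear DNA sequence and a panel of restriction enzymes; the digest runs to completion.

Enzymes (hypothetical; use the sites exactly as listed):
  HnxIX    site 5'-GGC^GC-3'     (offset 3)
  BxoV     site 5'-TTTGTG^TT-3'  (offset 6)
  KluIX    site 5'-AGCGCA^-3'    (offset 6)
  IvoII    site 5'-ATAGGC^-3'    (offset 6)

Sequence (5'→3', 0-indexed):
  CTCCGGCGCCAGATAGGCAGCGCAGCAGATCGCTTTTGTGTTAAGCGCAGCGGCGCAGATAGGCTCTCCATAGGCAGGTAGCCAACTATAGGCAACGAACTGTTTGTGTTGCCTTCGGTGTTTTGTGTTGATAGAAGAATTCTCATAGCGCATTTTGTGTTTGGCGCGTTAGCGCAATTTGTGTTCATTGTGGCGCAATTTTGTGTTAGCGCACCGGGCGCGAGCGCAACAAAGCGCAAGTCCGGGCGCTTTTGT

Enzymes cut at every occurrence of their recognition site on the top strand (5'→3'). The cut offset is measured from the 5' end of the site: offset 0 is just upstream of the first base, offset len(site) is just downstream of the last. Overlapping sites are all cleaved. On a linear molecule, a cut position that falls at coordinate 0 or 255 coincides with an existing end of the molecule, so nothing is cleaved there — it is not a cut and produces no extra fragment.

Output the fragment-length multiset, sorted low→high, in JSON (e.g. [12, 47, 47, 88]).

Site scan:
  HnxIX GGCGC/3: at [4, 51, 162, 191, 216, 244] ⇒ [7, 54, 165, 194, 219, 247]
  BxoV TTTGTGTT/6: at [34, 102, 121, 153, 177, 199] ⇒ [40, 108, 127, 159, 183, 205]
  KluIX AGCGCA/6: at [18, 43, 146, 170, 207, 222, 232] ⇒ [24, 49, 152, 176, 213, 228, 238]
  IvoII ATAGGC/6: at [12, 58, 69, 87] ⇒ [18, 64, 75, 93]

All cut coordinates (distinct, sorted): [7, 18, 24, 40, 49, 54, 64, 75, 93, 108, 127, 152, 159, 165, 176, 183, 194, 205, 213, 219, 228, 238, 247]

Fragments:
  [0,7): 7 bp
  [7,18): 11 bp
  [18,24): 6 bp
  [24,40): 16 bp
  [40,49): 9 bp
  [49,54): 5 bp
  [54,64): 10 bp
  [64,75): 11 bp
  [75,93): 18 bp
  [93,108): 15 bp
  [108,127): 19 bp
  [127,152): 25 bp
  [152,159): 7 bp
  [159,165): 6 bp
  [165,176): 11 bp
  [176,183): 7 bp
  [183,194): 11 bp
  [194,205): 11 bp
  [205,213): 8 bp
  [213,219): 6 bp
  [219,228): 9 bp
  [228,238): 10 bp
  [238,247): 9 bp
  [247,255): 8 bp

[5,6,6,6,7,7,7,8,8,9,9,9,10,10,11,11,11,11,11,15,16,18,19,25]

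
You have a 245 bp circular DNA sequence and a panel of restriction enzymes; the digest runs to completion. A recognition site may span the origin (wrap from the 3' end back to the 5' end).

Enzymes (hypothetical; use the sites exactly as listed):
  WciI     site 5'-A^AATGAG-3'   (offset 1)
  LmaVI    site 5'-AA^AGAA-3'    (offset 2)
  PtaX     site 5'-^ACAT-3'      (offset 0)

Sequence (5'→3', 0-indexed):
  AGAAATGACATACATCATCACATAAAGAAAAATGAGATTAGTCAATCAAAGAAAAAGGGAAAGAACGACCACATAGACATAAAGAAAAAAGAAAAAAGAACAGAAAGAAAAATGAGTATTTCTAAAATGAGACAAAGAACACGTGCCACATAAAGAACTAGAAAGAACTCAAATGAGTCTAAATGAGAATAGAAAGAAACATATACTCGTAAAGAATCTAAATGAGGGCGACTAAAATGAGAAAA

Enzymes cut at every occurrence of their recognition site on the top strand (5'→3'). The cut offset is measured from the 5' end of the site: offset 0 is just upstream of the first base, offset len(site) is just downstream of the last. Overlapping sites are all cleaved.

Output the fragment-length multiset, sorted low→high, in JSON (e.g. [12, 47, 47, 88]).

[4,4,5,5,6,6,6,6,7,7,7,8,8,8,9,9,10,10,10,10,12,12,13,14,15,15,19]

Per-enzyme occurrences:
  WciI AAATGAG/1: at [29, 109, 124, 170, 180, 219, 234] ⇒ [30, 110, 125, 171, 181, 220, 235]
  LmaVI AAAGAA/2: at [23, 47, 59, 80, 87, 94, 103, 133, 151, 161, 192, 210, 243] ⇒ [0, 25, 49, 61, 82, 89, 96, 105, 135, 153, 163, 194, 212]
  PtaX ACAT/0: at [7, 11, 19, 70, 76, 147, 198] ⇒ [7, 11, 19, 70, 76, 147, 198]

All cut coordinates (distinct, sorted): [0, 7, 11, 19, 25, 30, 49, 61, 70, 76, 82, 89, 96, 105, 110, 125, 135, 147, 153, 163, 171, 181, 194, 198, 212, 220, 235]

Fragment lengths:
  0→7: 7 bp
  7→11: 4 bp
  11→19: 8 bp
  19→25: 6 bp
  25→30: 5 bp
  30→49: 19 bp
  49→61: 12 bp
  61→70: 9 bp
  70→76: 6 bp
  76→82: 6 bp
  82→89: 7 bp
  89→96: 7 bp
  96→105: 9 bp
  105→110: 5 bp
  110→125: 15 bp
  125→135: 10 bp
  135→147: 12 bp
  147→153: 6 bp
  153→163: 10 bp
  163→171: 8 bp
  171→181: 10 bp
  181→194: 13 bp
  194→198: 4 bp
  198→212: 14 bp
  212→220: 8 bp
  220→235: 15 bp
  235→0 (wrap): 245-235+0 = 10 bp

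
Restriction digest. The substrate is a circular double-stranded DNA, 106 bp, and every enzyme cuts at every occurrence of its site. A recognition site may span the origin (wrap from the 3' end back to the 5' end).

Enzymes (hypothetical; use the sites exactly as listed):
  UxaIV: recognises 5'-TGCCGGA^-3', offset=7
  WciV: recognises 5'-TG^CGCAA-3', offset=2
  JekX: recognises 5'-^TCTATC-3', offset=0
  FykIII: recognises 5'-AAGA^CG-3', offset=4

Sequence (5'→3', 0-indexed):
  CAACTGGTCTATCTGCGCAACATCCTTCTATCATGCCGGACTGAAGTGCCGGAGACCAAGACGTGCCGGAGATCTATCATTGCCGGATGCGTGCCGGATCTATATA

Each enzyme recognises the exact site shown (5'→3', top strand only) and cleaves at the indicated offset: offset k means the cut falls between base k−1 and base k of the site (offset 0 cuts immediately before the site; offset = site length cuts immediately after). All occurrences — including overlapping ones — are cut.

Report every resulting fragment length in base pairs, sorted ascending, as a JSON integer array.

Per-enzyme occurrences:
  UxaIV (TGCCGGA, off=7): starts [33, 46, 63, 80, 91] → cuts [40, 53, 70, 87, 98]
  WciV (TGCGCAA, off=2): starts [13] → cuts [15]
  JekX (TCTATC, off=0): starts [7, 26, 72] → cuts [7, 26, 72]
  FykIII (AAGACG, off=4): starts [57] → cuts [61]

All cut coordinates (distinct, sorted): [7, 15, 26, 40, 53, 61, 70, 72, 87, 98]

Fragments:
  7→15: 8 bp
  15→26: 11 bp
  26→40: 14 bp
  40→53: 13 bp
  53→61: 8 bp
  61→70: 9 bp
  70→72: 2 bp
  72→87: 15 bp
  87→98: 11 bp
  98→7 (wrap): 106-98+7 = 15 bp

[2,8,8,9,11,11,13,14,15,15]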